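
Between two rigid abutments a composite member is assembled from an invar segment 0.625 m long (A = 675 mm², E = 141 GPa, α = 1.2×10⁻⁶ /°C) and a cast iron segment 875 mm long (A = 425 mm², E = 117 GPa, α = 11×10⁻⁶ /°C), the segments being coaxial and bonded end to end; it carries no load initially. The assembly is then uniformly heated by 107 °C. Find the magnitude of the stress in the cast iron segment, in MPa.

With the walls removed the bar would change length by δ_free = Σ αᵢΔT Lᵢ = 1.2×10⁻⁶×107×625 + 11×10⁻⁶×107×875 = 1.11 mm.
The rigid supports impose zero overall length change; the single axial force P common to all segments must satisfy P Σ Lᵢ/(AᵢEᵢ) = δ_free.
The series flexibility is Σ Lᵢ/(AᵢEᵢ) = 625/(675×141×10³) + 875/(425×117×10³) = 2.416×10⁻⁵ mm/N.
So P = 1.11 / 2.416×10⁻⁵ = 45.94 kN, compressive.
σ_{cast iron} = P / A = 45940 / 425 = 108.1 MPa.

σ ≈ 108 MPa (compressive)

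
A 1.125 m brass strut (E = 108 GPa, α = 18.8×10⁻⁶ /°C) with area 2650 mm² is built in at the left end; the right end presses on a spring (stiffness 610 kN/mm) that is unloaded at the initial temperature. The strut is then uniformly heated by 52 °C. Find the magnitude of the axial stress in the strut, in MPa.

The unrestrained thermal change is αΔT L = 18.8×10⁻⁶ × 52 × 1125 = 1.1 mm.
Let P be the compressive force at the spring. The strut shortens elastically by PL/(AE) and the spring compresses by P/k; together these equal δ_free.
P [ L/(AE) + 1/k ] = δ_free → P [ 1125/(2650×108×10³) + 1/(610×10³) ] = 1.1.
P = 1.1 / 5.57×10⁻⁶ = 197400 N.
σ = P/A = 197400/2650 = 74.51 MPa.

σ ≈ 74.5 MPa (compressive)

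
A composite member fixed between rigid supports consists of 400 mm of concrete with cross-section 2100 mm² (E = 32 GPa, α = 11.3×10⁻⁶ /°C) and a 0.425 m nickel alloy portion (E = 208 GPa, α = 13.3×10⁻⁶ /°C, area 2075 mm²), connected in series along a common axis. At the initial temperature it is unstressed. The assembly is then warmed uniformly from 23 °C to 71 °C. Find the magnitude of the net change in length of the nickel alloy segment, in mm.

With the walls removed the bar would change length by δ_free = Σ αᵢΔT Lᵢ = 11.3×10⁻⁶×48×400 + 13.3×10⁻⁶×48×425 = 0.4883 mm.
The rigid supports impose zero overall length change; the single axial force P common to all segments must satisfy P Σ Lᵢ/(AᵢEᵢ) = δ_free.
Σ Lᵢ/(AᵢEᵢ) = 400/(2100×32×10³) + 425/(2075×208×10³) = 6.937×10⁻⁶ mm/N.
So P = 0.4883 / 6.937×10⁻⁶ = 70.39 kN, compressive.
For the nickel alloy segment, free thermal change = 13.3×10⁻⁶×48×425 = 0.2713 mm and elastic change from P = 70390×425/(2075×208×10³) = 0.06931 mm; these oppose, so the net change is 0.202 mm (segment lengthens).

|ΔL| ≈ 0.202 mm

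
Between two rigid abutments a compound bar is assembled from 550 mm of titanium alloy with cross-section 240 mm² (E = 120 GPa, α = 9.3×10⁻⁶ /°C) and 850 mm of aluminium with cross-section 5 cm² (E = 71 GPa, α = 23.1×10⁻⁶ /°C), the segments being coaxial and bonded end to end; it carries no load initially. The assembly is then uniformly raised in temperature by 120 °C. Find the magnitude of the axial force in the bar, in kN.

Free thermal expansion of the whole bar: Σ αᵢΔT Lᵢ = 9.3×10⁻⁶×120×550 + 23.1×10⁻⁶×120×850 = 2.97 mm.
Since the ends are fixed, an axial force P builds up, equal in every segment, with P · Σ Lᵢ/(AᵢEᵢ) = δ_free.
Σ Lᵢ/(AᵢEᵢ) = 550/(240×120×10³) + 850/(500×71×10³) = 4.304×10⁻⁵ mm/N.
So P = 2.97 / 4.304×10⁻⁵ = 69 kN, compressive.

P ≈ 69 kN (compressive)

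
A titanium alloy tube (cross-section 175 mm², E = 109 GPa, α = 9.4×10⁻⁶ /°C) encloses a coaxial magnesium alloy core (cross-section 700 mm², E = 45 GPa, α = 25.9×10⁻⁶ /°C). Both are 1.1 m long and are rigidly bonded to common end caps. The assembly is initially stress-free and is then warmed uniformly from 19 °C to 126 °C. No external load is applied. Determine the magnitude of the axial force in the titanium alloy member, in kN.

The magnesium alloy has the larger α, so on heating it would change length more than the titanium alloy if both were free. The rigid plates force a common final length, so the magnesium alloy is put into compression and the titanium alloy into tension, with equal and opposite forces P (no external load).
Setting the final lengths equal and cancelling L: (α₁ − α₂)ΔT = P/(A₁E₁) + P/(A₂E₂).
|α₁ − α₂|·ΔT = 16.5×10⁻⁶ × 107 = 0.001765.
1/(A₁E₁) + 1/(A₂E₂) = 1/(175×109×10³) + 1/(700×45×10³) = 8.417×10⁻⁸ N⁻¹.
So P = 0.001765 / 8.417×10⁻⁸ = 20.98 kN.

P ≈ 21 kN (tensile in the titanium alloy)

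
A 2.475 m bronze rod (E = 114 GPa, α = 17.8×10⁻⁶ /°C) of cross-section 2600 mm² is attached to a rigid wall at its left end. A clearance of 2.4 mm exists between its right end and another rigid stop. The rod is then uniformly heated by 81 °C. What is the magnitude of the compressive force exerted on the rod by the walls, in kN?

Unrestrained expansion: δ_free = αΔT L = 17.8×10⁻⁶ × 81 × 2475 = 3.568 mm.
This exceeds the 2.4 mm gap, so the wall pushes back. The portion of expansion that must be recovered elastically is δ_free − gap = 3.568 − 2.4 = 1.168 mm.
Compatibility: PL/(AE) = 1.168 mm, so σ = P/A = E × (1.168/2475) = 53.82 MPa.
P = σA = 53.82 × 2600 = 139.9 kN.

P ≈ 140 kN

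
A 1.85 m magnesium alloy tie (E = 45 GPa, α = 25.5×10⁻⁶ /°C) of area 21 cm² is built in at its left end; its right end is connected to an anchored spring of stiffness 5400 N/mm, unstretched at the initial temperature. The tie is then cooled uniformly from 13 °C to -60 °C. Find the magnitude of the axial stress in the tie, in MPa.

Free thermal contraction: δ_free = αΔT L = 25.5×10⁻⁶ × 73 × 1850 = 3.444 mm.
Let P be the tensile force in the spring. The tie extends elastically by PL/(AE) and the spring stretches by P/k; together these equal δ_free.
P [ L/(AE) + 1/k ] = δ_free → P [ 1850/(2100×45×10³) + 1/(5400) ] = 3.444.
P = 3.444 / 0.0002048 = 16820 N.
σ = P/A = 16820/2100 = 8.009 MPa.

σ ≈ 8.01 MPa (tensile)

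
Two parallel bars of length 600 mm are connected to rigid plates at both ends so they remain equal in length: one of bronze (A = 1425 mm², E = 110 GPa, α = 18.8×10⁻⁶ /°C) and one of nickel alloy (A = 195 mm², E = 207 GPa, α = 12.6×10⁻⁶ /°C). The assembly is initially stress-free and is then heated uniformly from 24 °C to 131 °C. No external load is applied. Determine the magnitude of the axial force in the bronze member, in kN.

P ≈ 21.3 kN (compressive in the bronze)

Both members must finish at the same length. With the larger α, the bronze tends to over-expand; the plates restrain it, putting the bronze in compression and the nickel alloy in tension. With no external load the two internal forces are equal and opposite, magnitude P.
Equating the net (thermal + elastic) strains gives |α₁ − α₂|·ΔT = P·[1/(A₁E₁) + 1/(A₂E₂)].
|α₁ − α₂|·ΔT = 6.2×10⁻⁶ × 107 = 0.0006634.
1/(A₁E₁) + 1/(A₂E₂) = 1/(1425×110×10³) + 1/(195×207×10³) = 3.115×10⁻⁸ N⁻¹.
P = 0.0006634 / 3.115×10⁻⁸ = 21290 N = 21.29 kN.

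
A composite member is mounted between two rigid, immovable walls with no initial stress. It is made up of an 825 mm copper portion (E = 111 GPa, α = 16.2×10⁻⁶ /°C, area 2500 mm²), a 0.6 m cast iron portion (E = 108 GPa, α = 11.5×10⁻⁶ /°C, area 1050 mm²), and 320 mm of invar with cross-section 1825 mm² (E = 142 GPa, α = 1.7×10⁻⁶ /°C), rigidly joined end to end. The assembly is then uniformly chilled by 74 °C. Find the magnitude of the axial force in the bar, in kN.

If the supports were absent, the total length change would be Σ αᵢΔT Lᵢ = 16.2×10⁻⁶×74×825 + 11.5×10⁻⁶×74×600 + 1.7×10⁻⁶×74×320 = 1.54 mm.
The walls prevent any net length change, so an axial force P (same in every segment) develops. Compatibility: P · Σ Lᵢ/(AᵢEᵢ) = δ_free.
Σ Lᵢ/(AᵢEᵢ) = 825/(2500×111×10³) + 600/(1050×108×10³) + 320/(1825×142×10³) = 9.499×10⁻⁶ mm/N.
P = 1.54 / 9.499×10⁻⁶ = 162100 N = 162.1 kN, tensile.

P ≈ 162 kN (tensile)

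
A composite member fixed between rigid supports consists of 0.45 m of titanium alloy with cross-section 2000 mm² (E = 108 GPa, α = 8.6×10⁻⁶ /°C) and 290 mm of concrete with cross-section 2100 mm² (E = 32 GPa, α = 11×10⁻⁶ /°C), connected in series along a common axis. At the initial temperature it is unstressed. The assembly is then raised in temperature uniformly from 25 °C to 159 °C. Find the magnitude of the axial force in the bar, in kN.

With the walls removed the bar would change length by δ_free = Σ αᵢΔT Lᵢ = 8.6×10⁻⁶×134×450 + 11×10⁻⁶×134×290 = 0.946 mm.
The walls prevent any net length change, so an axial force P (same in every segment) develops. Compatibility: P · Σ Lᵢ/(AᵢEᵢ) = δ_free.
Σ Lᵢ/(AᵢEᵢ) = 450/(2000×108×10³) + 290/(2100×32×10³) = 6.399×10⁻⁶ mm/N.
P = 0.946 / 6.399×10⁻⁶ = 147800 N = 147.8 kN, compressive.

P ≈ 148 kN (compressive)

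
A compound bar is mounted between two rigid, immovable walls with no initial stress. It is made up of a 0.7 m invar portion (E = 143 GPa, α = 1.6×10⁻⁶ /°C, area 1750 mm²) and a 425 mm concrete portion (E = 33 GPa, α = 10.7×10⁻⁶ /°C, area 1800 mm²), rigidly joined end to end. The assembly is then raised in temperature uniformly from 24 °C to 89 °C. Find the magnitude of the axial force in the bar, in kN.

P ≈ 37 kN (compressive)

If the supports were absent, the total length change would be Σ αᵢΔT Lᵢ = 1.6×10⁻⁶×65×700 + 10.7×10⁻⁶×65×425 = 0.3684 mm.
Since the ends are fixed, an axial force P builds up, equal in every segment, with P · Σ Lᵢ/(AᵢEᵢ) = δ_free.
Σ Lᵢ/(AᵢEᵢ) = 700/(1750×143×10³) + 425/(1800×33×10³) = 9.952×10⁻⁶ mm/N.
P = 0.3684 / 9.952×10⁻⁶ = 37020 N = 37.02 kN, compressive.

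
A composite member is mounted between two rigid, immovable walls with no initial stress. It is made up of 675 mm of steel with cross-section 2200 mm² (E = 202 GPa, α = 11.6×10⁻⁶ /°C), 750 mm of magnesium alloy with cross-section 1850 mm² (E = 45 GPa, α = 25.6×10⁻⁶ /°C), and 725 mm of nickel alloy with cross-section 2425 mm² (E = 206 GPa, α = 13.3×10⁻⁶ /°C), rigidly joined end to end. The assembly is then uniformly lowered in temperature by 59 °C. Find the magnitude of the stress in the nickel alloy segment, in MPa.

σ ≈ 74.5 MPa (tensile)

If the supports were absent, the total length change would be Σ αᵢΔT Lᵢ = 11.6×10⁻⁶×59×675 + 25.6×10⁻⁶×59×750 + 13.3×10⁻⁶×59×725 = 2.164 mm.
The rigid supports impose zero overall length change; the single axial force P common to all segments must satisfy P Σ Lᵢ/(AᵢEᵢ) = δ_free.
The series flexibility is Σ Lᵢ/(AᵢEᵢ) = 675/(2200×202×10³) + 750/(1850×45×10³) + 725/(2425×206×10³) = 1.198×10⁻⁵ mm/N.
So P = 2.164 / 1.198×10⁻⁵ = 180.6 kN, tensile.
σ_{nickel alloy} = P / A = 180600 / 2425 = 74.48 MPa.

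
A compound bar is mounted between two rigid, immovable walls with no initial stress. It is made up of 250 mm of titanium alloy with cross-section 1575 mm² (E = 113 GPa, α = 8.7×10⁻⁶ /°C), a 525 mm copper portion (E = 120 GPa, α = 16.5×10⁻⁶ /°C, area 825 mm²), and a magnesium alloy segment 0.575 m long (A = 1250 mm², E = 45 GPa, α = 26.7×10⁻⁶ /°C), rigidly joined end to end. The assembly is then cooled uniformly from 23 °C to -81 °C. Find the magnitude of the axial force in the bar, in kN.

With the walls removed the bar would change length by δ_free = Σ αᵢΔT Lᵢ = 8.7×10⁻⁶×104×250 + 16.5×10⁻⁶×104×525 + 26.7×10⁻⁶×104×575 = 2.724 mm.
Since the ends are fixed, an axial force P builds up, equal in every segment, with P · Σ Lᵢ/(AᵢEᵢ) = δ_free.
The series flexibility is Σ Lᵢ/(AᵢEᵢ) = 250/(1575×113×10³) + 525/(825×120×10³) + 575/(1250×45×10³) = 1.693×10⁻⁵ mm/N.
Hence P = δ_free / Σ(L/AE) = 2.724/1.693×10⁻⁵ = 160.9 kN (tensile).

P ≈ 161 kN (tensile)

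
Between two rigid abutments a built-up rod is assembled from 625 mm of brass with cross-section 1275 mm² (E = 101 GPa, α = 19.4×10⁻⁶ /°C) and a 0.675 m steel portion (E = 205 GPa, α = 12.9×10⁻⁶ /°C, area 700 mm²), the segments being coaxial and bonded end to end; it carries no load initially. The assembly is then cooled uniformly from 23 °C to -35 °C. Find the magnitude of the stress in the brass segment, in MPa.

σ ≈ 99.2 MPa (tensile)

Free thermal contraction of the whole bar: Σ αᵢΔT Lᵢ = 19.4×10⁻⁶×58×625 + 12.9×10⁻⁶×58×675 = 1.208 mm.
The walls prevent any net length change, so an axial force P (same in every segment) develops. Compatibility: P · Σ Lᵢ/(AᵢEᵢ) = δ_free.
Σ Lᵢ/(AᵢEᵢ) = 625/(1275×101×10³) + 675/(700×205×10³) = 9.557×10⁻⁶ mm/N.
So P = 1.208 / 9.557×10⁻⁶ = 126.4 kN, tensile.
σ_{brass} = P / A = 126400 / 1275 = 99.16 MPa.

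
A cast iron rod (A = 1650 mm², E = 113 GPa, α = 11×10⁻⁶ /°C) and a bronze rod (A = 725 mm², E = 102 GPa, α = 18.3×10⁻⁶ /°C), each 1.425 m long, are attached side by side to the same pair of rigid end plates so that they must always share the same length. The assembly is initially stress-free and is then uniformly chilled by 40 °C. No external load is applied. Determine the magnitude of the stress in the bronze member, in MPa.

Both members must finish at the same length. With the larger α, the bronze tends to over-contract; the plates restrain it, putting the bronze in tension and the cast iron in compression. With no external load the two internal forces are equal and opposite, magnitude P.
Compatibility of the two members (thermal + elastic change equal): (α₁ − α₂)ΔT = P·[1/(A₁E₁) + 1/(A₂E₂)].
|α₁ − α₂|·ΔT = 7.3×10⁻⁶ × 40 = 0.000292.
1/(A₁E₁) + 1/(A₂E₂) = 1/(1650×113×10³) + 1/(725×102×10³) = 1.889×10⁻⁸ N⁻¹.
P = 0.000292 / 1.889×10⁻⁸ = 15460 N = 15.46 kN.
σ_{bronze} = P/A₂ = 15460/725 = 21.33 MPa, tensile.

σ ≈ 21.3 MPa (tensile)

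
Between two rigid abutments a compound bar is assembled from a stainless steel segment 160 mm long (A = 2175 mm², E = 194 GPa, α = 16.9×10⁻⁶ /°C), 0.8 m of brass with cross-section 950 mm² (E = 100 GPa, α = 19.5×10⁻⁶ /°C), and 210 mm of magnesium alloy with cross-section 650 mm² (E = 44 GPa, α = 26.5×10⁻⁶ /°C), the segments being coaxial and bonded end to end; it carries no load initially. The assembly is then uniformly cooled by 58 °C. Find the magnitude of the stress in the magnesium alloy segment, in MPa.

σ ≈ 132 MPa (tensile)

Free thermal contraction of the whole bar: Σ αᵢΔT Lᵢ = 16.9×10⁻⁶×58×160 + 19.5×10⁻⁶×58×800 + 26.5×10⁻⁶×58×210 = 1.384 mm.
Since the ends are fixed, an axial force P builds up, equal in every segment, with P · Σ Lᵢ/(AᵢEᵢ) = δ_free.
The series flexibility is Σ Lᵢ/(AᵢEᵢ) = 160/(2175×194×10³) + 800/(950×100×10³) + 210/(650×44×10³) = 1.614×10⁻⁵ mm/N.
P = 1.384 / 1.614×10⁻⁵ = 85760 N = 85.76 kN, tensile.
σ_{magnesium alloy} = P / A = 85760 / 650 = 131.9 MPa.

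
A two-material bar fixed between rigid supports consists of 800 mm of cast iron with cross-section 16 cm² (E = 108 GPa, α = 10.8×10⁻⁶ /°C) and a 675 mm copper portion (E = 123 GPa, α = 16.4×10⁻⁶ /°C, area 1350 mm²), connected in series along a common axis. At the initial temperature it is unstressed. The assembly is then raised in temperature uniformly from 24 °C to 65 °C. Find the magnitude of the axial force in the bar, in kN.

P ≈ 92.9 kN (compressive)

Free thermal expansion of the whole bar: Σ αᵢΔT Lᵢ = 10.8×10⁻⁶×41×800 + 16.4×10⁻⁶×41×675 = 0.8081 mm.
The walls prevent any net length change, so an axial force P (same in every segment) develops. Compatibility: P · Σ Lᵢ/(AᵢEᵢ) = δ_free.
Σ Lᵢ/(AᵢEᵢ) = 800/(1600×108×10³) + 675/(1350×123×10³) = 8.695×10⁻⁶ mm/N.
Hence P = δ_free / Σ(L/AE) = 0.8081/8.695×10⁻⁶ = 92.94 kN (compressive).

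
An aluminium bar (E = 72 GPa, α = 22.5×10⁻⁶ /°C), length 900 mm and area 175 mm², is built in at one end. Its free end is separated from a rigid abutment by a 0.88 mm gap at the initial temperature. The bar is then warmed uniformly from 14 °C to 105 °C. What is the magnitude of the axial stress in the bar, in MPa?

Free thermal elongation = αΔT L = 22.5×10⁻⁶ × 91 × 900 = 1.843 mm.
The gap closes (δ_free > 0.88 mm) and the wall then resists a further 1.843 − 0.88 = 0.9627 mm of expansion.
Compatibility: PL/(AE) = 0.9627 mm, so σ = P/A = E × (0.9627/900) = 77.02 MPa.

σ ≈ 77 MPa (compressive)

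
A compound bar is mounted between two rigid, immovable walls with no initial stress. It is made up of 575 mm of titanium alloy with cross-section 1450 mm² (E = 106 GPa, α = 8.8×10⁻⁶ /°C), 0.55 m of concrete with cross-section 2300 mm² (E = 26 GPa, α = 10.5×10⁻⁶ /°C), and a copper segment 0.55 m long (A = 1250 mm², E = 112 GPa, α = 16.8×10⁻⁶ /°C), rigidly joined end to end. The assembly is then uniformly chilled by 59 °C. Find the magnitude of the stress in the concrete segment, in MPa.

σ ≈ 30.5 MPa (tensile)

Free thermal contraction of the whole bar: Σ αᵢΔT Lᵢ = 8.8×10⁻⁶×59×575 + 10.5×10⁻⁶×59×550 + 16.8×10⁻⁶×59×550 = 1.184 mm.
Since the ends are fixed, an axial force P builds up, equal in every segment, with P · Σ Lᵢ/(AᵢEᵢ) = δ_free.
Σ Lᵢ/(AᵢEᵢ) = 575/(1450×106×10³) + 550/(2300×26×10³) + 550/(1250×112×10³) = 1.687×10⁻⁵ mm/N.
Hence P = δ_free / Σ(L/AE) = 1.184/1.687×10⁻⁵ = 70.22 kN (tensile).
σ_{concrete} = P / A = 70220 / 2300 = 30.53 MPa.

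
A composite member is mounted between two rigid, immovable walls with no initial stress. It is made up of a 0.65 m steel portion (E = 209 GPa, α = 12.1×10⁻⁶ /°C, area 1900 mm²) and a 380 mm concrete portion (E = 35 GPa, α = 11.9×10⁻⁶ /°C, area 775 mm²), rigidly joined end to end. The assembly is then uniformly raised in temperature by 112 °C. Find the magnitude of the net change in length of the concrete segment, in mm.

|ΔL| ≈ 0.736 mm

If the supports were absent, the total length change would be Σ αᵢΔT Lᵢ = 12.1×10⁻⁶×112×650 + 11.9×10⁻⁶×112×380 = 1.387 mm.
The rigid supports impose zero overall length change; the single axial force P common to all segments must satisfy P Σ Lᵢ/(AᵢEᵢ) = δ_free.
Σ Lᵢ/(AᵢEᵢ) = 650/(1900×209×10³) + 380/(775×35×10³) = 1.565×10⁻⁵ mm/N.
P = 1.387 / 1.565×10⁻⁵ = 88670 N = 88.67 kN, compressive.
For the concrete segment, free thermal change = 11.9×10⁻⁶×112×380 = 0.5065 mm and elastic change from P = 88670×380/(775×35×10³) = 1.242 mm; these oppose, so the net change is 0.736 mm (segment shortens).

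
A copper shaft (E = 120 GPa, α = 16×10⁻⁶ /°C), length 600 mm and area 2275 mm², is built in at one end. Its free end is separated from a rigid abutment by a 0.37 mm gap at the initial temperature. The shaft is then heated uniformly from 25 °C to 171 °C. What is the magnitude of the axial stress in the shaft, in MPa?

Free thermal elongation = αΔT L = 16×10⁻⁶ × 146 × 600 = 1.402 mm.
After closing the 0.37 mm clearance, 1.402 − 0.37 = 1.032 mm of expansion remains to be suppressed by the wall.
Compatibility: PL/(AE) = 1.032 mm, so σ = P/A = E × (1.032/600) = 206.3 MPa.

σ ≈ 206 MPa (compressive)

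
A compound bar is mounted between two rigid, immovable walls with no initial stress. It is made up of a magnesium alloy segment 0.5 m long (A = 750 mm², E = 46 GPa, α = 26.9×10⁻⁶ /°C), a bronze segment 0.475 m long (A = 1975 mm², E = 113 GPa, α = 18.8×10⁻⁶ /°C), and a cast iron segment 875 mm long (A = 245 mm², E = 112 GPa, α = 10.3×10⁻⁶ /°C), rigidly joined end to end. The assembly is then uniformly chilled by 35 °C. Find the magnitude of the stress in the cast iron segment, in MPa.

σ ≈ 92.4 MPa (tensile)

With the walls removed the bar would change length by δ_free = Σ αᵢΔT Lᵢ = 26.9×10⁻⁶×35×500 + 18.8×10⁻⁶×35×475 + 10.3×10⁻⁶×35×875 = 1.099 mm.
Since the ends are fixed, an axial force P builds up, equal in every segment, with P · Σ Lᵢ/(AᵢEᵢ) = δ_free.
The series flexibility is Σ Lᵢ/(AᵢEᵢ) = 500/(750×46×10³) + 475/(1975×113×10³) + 875/(245×112×10³) = 4.851×10⁻⁵ mm/N.
P = 1.099 / 4.851×10⁻⁵ = 22650 N = 22.65 kN, tensile.
σ_{cast iron} = P / A = 22650 / 245 = 92.45 MPa.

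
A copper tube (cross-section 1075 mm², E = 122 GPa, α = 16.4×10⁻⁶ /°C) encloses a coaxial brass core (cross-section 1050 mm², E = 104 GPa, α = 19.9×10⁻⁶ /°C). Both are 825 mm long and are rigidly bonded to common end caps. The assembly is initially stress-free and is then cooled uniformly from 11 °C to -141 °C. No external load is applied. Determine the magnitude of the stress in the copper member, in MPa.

σ ≈ 29.5 MPa (compressive)

The brass has the larger α, so on cooling it would change length more than the copper if both were free. The rigid plates force a common final length, so the brass is put into tension and the copper into compression, with equal and opposite forces P (no external load).
Equating the net (thermal + elastic) strains gives |α₁ − α₂|·ΔT = P·[1/(A₁E₁) + 1/(A₂E₂)].
|α₁ − α₂|·ΔT = 3.5×10⁻⁶ × 152 = 0.000532.
1/(A₁E₁) + 1/(A₂E₂) = 1/(1075×122×10³) + 1/(1050×104×10³) = 1.678×10⁻⁸ N⁻¹.
So P = 0.000532 / 1.678×10⁻⁸ = 31.7 kN.
σ_{copper} = P/A₁ = 31700/1075 = 29.49 MPa, compressive.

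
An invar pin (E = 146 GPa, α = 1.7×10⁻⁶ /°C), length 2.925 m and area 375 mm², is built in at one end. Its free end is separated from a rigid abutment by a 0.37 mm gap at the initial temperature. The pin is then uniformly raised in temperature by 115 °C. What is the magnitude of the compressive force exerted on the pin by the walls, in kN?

P ≈ 3.78 kN

If the wall were absent the pin would grow by αΔT L = 1.7×10⁻⁶ × 115 × 2925 = 0.5718 mm.
The gap closes (δ_free > 0.37 mm) and the wall then resists a further 0.5718 − 0.37 = 0.2018 mm of expansion.
So σ = E(δ_free − g)/L = 146×10³ × 0.2018/2925 = 10.07 MPa.
P = σA = 10.07 × 375 = 3.778 kN.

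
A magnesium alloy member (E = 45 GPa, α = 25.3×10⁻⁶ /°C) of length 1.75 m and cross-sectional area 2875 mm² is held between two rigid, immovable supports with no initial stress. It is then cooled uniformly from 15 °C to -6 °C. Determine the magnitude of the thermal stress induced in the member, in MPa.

σ ≈ 23.9 MPa (tensile)

The supports are rigid, so the total axial strain is zero. The restrained thermal strain is ε = αΔT = 25.3×10⁻⁶ × 21 = 531.3×10⁻⁶.
σ = EαΔT = 45×10³ × 25.3×10⁻⁶ × 21 = 23.91 MPa (tensile; the member is trying to contract).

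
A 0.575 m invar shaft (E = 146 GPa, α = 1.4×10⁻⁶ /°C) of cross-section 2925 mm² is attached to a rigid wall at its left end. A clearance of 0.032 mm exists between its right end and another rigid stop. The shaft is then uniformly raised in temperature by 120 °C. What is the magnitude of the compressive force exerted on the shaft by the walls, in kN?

P ≈ 48 kN

Free thermal elongation = αΔT L = 1.4×10⁻⁶ × 120 × 575 = 0.0966 mm.
The gap closes (δ_free > 0.032 mm) and the wall then resists a further 0.0966 − 0.032 = 0.0646 mm of expansion.
Compatibility: PL/(AE) = 0.0646 mm, so σ = P/A = E × (0.0646/575) = 16.4 MPa.
Force on the wall = σA = 16.4 × 2925 mm² = 47.98 kN.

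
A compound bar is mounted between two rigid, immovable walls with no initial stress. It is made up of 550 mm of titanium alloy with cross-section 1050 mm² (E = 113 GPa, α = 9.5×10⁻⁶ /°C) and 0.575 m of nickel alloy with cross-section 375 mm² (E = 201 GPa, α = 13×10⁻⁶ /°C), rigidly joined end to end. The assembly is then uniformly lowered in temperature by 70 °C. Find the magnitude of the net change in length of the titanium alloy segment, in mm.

|ΔL| ≈ 0.0297 mm

Free thermal contraction of the whole bar: Σ αᵢΔT Lᵢ = 9.5×10⁻⁶×70×550 + 13×10⁻⁶×70×575 = 0.889 mm.
The rigid supports impose zero overall length change; the single axial force P common to all segments must satisfy P Σ Lᵢ/(AᵢEᵢ) = δ_free.
The series flexibility is Σ Lᵢ/(AᵢEᵢ) = 550/(1050×113×10³) + 575/(375×201×10³) = 1.226×10⁻⁵ mm/N.
So P = 0.889 / 1.226×10⁻⁵ = 72.49 kN, tensile.
For the titanium alloy segment, free thermal change = 9.5×10⁻⁶×70×550 = 0.3657 mm and elastic change from P = 72490×550/(1050×113×10³) = 0.336 mm; these oppose, so the net change is 0.0297 mm (segment shortens).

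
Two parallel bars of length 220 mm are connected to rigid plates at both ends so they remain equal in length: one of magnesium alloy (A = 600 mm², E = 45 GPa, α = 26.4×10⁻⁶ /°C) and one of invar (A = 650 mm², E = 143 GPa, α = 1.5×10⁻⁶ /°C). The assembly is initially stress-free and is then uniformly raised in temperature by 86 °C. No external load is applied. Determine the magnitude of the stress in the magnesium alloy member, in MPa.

Equilibrium of a rigid end plate with no external load gives equal and opposite internal forces ±P in the two members. Since α_{magnesium alloy} > α_{invar}, heating drives the magnesium alloy into compression and the invar into tension.
Setting the final lengths equal and cancelling L: (α₁ − α₂)ΔT = P/(A₁E₁) + P/(A₂E₂).
|α₁ − α₂|·ΔT = 24.9×10⁻⁶ × 86 = 0.002141.
1/(A₁E₁) + 1/(A₂E₂) = 1/(600×45×10³) + 1/(650×143×10³) = 4.78×10⁻⁸ N⁻¹.
So P = 0.002141 / 4.78×10⁻⁸ = 44.8 kN.
σ_{magnesium alloy} = P/A₁ = 44800/600 = 74.67 MPa, compressive.

σ ≈ 74.7 MPa (compressive)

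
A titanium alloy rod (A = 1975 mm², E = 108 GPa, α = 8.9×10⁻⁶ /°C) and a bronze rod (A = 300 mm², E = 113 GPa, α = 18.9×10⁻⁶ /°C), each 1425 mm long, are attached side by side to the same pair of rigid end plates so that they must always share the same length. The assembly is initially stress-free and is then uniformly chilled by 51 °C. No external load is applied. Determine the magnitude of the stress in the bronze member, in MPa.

Both members must finish at the same length. With the larger α, the bronze tends to over-contract; the plates restrain it, putting the bronze in tension and the titanium alloy in compression. With no external load the two internal forces are equal and opposite, magnitude P.
Equating the net (thermal + elastic) strains gives |α₁ − α₂|·ΔT = P·[1/(A₁E₁) + 1/(A₂E₂)].
|α₁ − α₂|·ΔT = 10×10⁻⁶ × 51 = 0.00051.
1/(A₁E₁) + 1/(A₂E₂) = 1/(1975×108×10³) + 1/(300×113×10³) = 3.419×10⁻⁸ N⁻¹.
P = 0.00051 / 3.419×10⁻⁸ = 14920 N = 14.92 kN.
σ_{bronze} = P/A₂ = 14920/300 = 49.73 MPa, tensile.

σ ≈ 49.7 MPa (tensile)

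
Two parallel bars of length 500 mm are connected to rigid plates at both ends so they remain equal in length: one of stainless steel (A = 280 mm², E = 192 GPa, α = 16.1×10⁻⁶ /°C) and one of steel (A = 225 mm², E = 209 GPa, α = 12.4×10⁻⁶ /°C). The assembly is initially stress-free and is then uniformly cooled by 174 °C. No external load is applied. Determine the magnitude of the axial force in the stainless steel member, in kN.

The stainless steel has the larger α, so on cooling it would change length more than the steel if both were free. The rigid plates force a common final length, so the stainless steel is put into tension and the steel into compression, with equal and opposite forces P (no external load).
Equating the net (thermal + elastic) strains gives |α₁ − α₂|·ΔT = P·[1/(A₁E₁) + 1/(A₂E₂)].
|α₁ − α₂|·ΔT = 3.7×10⁻⁶ × 174 = 0.0006438.
1/(A₁E₁) + 1/(A₂E₂) = 1/(280×192×10³) + 1/(225×209×10³) = 3.987×10⁻⁸ N⁻¹.
So P = 0.0006438 / 3.987×10⁻⁸ = 16.15 kN.

P ≈ 16.1 kN (tensile in the stainless steel)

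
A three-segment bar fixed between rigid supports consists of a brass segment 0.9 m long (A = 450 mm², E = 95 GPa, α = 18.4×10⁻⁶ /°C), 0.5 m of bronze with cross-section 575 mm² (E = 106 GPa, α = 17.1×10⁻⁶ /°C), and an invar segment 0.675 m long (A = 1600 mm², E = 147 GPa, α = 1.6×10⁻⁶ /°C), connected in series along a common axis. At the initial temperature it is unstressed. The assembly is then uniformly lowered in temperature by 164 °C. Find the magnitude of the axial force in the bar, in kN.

If the supports were absent, the total length change would be Σ αᵢΔT Lᵢ = 18.4×10⁻⁶×164×900 + 17.1×10⁻⁶×164×500 + 1.6×10⁻⁶×164×675 = 4.295 mm.
The rigid supports impose zero overall length change; the single axial force P common to all segments must satisfy P Σ Lᵢ/(AᵢEᵢ) = δ_free.
The series flexibility is Σ Lᵢ/(AᵢEᵢ) = 900/(450×95×10³) + 500/(575×106×10³) + 675/(1600×147×10³) = 3.213×10⁻⁵ mm/N.
Hence P = δ_free / Σ(L/AE) = 4.295/3.213×10⁻⁵ = 133.7 kN (tensile).

P ≈ 134 kN (tensile)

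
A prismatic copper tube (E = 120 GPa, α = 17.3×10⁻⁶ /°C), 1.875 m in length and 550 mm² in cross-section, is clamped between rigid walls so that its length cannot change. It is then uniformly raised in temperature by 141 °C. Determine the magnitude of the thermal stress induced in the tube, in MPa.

With length fixed, the mechanical strain must cancel the thermal strain αΔT = 17.3×10⁻⁶ × 141 = 2439.3×10⁻⁶.
Hence σ = E·αΔT = 120×10³ × 2439.3×10⁻⁶ = 292.7 MPa, compressive.

σ ≈ 293 MPa (compressive)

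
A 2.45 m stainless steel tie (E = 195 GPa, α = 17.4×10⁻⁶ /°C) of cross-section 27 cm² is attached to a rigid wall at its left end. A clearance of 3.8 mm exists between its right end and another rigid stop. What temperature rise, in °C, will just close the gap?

ΔT ≈ 89.1 °C

The gap closes when αΔT L = 3.8 mm, since the tie is still unstressed at that instant.
ΔT = 3.8 / (17.4×10⁻⁶ × 2450) = 89.14 °C.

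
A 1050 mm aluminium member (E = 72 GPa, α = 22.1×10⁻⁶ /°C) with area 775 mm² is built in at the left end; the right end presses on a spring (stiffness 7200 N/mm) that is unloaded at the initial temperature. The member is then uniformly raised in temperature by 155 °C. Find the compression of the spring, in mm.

Free thermal expansion: δ_free = αΔT L = 22.1×10⁻⁶ × 155 × 1050 = 3.597 mm.
With a force P in the spring, the elastic change of the member is PL/(AE) and that of the spring is P/k; compatibility requires their sum to equal δ_free.
P [ L/(AE) + 1/k ] = δ_free → P [ 1050/(775×72×10³) + 1/(7200) ] = 3.597.
P = 3.597 / 0.0001577 = 22810 N.
Spring compression = P/k = 22810/(7200) = 3.168 mm.

δ ≈ 3.17 mm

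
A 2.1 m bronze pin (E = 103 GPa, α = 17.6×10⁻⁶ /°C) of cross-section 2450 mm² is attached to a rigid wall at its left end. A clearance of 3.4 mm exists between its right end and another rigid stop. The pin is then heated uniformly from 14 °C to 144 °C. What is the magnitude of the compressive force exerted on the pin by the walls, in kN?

Unrestrained expansion: δ_free = αΔT L = 17.6×10⁻⁶ × 130 × 2100 = 4.805 mm.
After closing the 3.4 mm clearance, 4.805 − 3.4 = 1.405 mm of expansion remains to be suppressed by the wall.
Compatibility: PL/(AE) = 1.405 mm, so σ = P/A = E × (1.405/2100) = 68.9 MPa.
P = σA = 68.9 × 2450 = 168.8 kN.

P ≈ 169 kN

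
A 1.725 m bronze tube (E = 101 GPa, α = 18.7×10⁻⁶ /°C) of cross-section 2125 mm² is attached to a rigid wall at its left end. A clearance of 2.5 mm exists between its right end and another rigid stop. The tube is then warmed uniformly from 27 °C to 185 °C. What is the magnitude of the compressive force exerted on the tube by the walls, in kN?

P ≈ 323 kN

If the wall were absent the tube would grow by αΔT L = 18.7×10⁻⁶ × 158 × 1725 = 5.097 mm.
This exceeds the 2.5 mm gap, so the wall pushes back. The portion of expansion that must be recovered elastically is δ_free − gap = 5.097 − 2.5 = 2.597 mm.
So σ = E(δ_free − g)/L = 101×10³ × 2.597/1725 = 152 MPa.
P = σA = 152 × 2125 = 323.1 kN.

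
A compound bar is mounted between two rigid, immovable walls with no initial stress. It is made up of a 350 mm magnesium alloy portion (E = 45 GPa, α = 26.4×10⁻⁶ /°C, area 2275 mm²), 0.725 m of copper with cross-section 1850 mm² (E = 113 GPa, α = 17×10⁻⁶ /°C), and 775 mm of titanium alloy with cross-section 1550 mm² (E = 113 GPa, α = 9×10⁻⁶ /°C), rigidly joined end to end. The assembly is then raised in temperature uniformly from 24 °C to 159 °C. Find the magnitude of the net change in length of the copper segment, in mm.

Free thermal expansion of the whole bar: Σ αᵢΔT Lᵢ = 26.4×10⁻⁶×135×350 + 17×10⁻⁶×135×725 + 9×10⁻⁶×135×775 = 3.853 mm.
The walls prevent any net length change, so an axial force P (same in every segment) develops. Compatibility: P · Σ Lᵢ/(AᵢEᵢ) = δ_free.
The series flexibility is Σ Lᵢ/(AᵢEᵢ) = 350/(2275×45×10³) + 725/(1850×113×10³) + 775/(1550×113×10³) = 1.131×10⁻⁵ mm/N.
P = 3.853 / 1.131×10⁻⁵ = 340600 N = 340.6 kN, compressive.
For the copper segment, free thermal change = 17×10⁻⁶×135×725 = 1.664 mm and elastic change from P = 340600×725/(1850×113×10³) = 1.181 mm; these oppose, so the net change is 0.483 mm (segment lengthens).

|ΔL| ≈ 0.483 mm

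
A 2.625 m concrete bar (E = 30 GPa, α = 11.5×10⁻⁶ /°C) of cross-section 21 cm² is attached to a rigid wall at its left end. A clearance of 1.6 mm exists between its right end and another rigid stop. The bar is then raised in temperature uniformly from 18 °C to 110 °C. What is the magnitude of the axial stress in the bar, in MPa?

If the wall were absent the bar would grow by αΔT L = 11.5×10⁻⁶ × 92 × 2625 = 2.777 mm.
This exceeds the 1.6 mm gap, so the wall pushes back. The portion of expansion that must be recovered elastically is δ_free − gap = 2.777 − 1.6 = 1.177 mm.
Compatibility: PL/(AE) = 1.177 mm, so σ = P/A = E × (1.177/2625) = 13.45 MPa.

σ ≈ 13.5 MPa (compressive)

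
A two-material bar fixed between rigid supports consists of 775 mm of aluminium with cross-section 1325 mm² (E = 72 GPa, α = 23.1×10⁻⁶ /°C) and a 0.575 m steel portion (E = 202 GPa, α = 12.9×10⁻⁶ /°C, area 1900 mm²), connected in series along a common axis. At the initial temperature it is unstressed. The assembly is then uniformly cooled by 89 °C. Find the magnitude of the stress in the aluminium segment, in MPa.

Free thermal contraction of the whole bar: Σ αᵢΔT Lᵢ = 23.1×10⁻⁶×89×775 + 12.9×10⁻⁶×89×575 = 2.253 mm.
The walls prevent any net length change, so an axial force P (same in every segment) develops. Compatibility: P · Σ Lᵢ/(AᵢEᵢ) = δ_free.
Σ Lᵢ/(AᵢEᵢ) = 775/(1325×72×10³) + 575/(1900×202×10³) = 9.622×10⁻⁶ mm/N.
So P = 2.253 / 9.622×10⁻⁶ = 234.2 kN, tensile.
σ_{aluminium} = P / A = 234200 / 1325 = 176.8 MPa.

σ ≈ 177 MPa (tensile)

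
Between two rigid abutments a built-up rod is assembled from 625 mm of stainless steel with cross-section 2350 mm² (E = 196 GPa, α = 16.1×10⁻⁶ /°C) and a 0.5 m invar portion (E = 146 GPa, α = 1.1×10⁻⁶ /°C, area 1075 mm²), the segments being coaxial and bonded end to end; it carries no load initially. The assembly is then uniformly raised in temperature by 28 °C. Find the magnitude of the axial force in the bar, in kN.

With the walls removed the bar would change length by δ_free = Σ αᵢΔT Lᵢ = 16.1×10⁻⁶×28×625 + 1.1×10⁻⁶×28×500 = 0.2972 mm.
The rigid supports impose zero overall length change; the single axial force P common to all segments must satisfy P Σ Lᵢ/(AᵢEᵢ) = δ_free.
The series flexibility is Σ Lᵢ/(AᵢEᵢ) = 625/(2350×196×10³) + 500/(1075×146×10³) = 4.543×10⁻⁶ mm/N.
Hence P = δ_free / Σ(L/AE) = 0.2972/4.543×10⁻⁶ = 65.41 kN (compressive).

P ≈ 65.4 kN (compressive)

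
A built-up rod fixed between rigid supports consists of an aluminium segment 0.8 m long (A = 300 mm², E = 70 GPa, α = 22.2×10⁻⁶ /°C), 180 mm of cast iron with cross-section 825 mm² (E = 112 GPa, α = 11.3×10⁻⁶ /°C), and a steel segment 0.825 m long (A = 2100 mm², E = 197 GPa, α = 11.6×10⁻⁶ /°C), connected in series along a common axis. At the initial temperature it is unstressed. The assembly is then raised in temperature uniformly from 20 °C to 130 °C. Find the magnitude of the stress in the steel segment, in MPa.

With the walls removed the bar would change length by δ_free = Σ αᵢΔT Lᵢ = 22.2×10⁻⁶×110×800 + 11.3×10⁻⁶×110×180 + 11.6×10⁻⁶×110×825 = 3.23 mm.
The rigid supports impose zero overall length change; the single axial force P common to all segments must satisfy P Σ Lᵢ/(AᵢEᵢ) = δ_free.
Σ Lᵢ/(AᵢEᵢ) = 800/(300×70×10³) + 180/(825×112×10³) + 825/(2100×197×10³) = 4.204×10⁻⁵ mm/N.
P = 3.23 / 4.204×10⁻⁵ = 76840 N = 76.84 kN, compressive.
σ_{steel} = P / A = 76840 / 2100 = 36.59 MPa.

σ ≈ 36.6 MPa (compressive)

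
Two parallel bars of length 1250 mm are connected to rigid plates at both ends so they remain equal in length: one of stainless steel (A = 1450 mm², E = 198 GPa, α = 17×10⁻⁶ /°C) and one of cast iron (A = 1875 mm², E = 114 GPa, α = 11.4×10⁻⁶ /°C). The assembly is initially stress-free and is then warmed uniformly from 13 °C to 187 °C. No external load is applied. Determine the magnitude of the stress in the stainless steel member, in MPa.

The stainless steel has the larger α, so on heating it would change length more than the cast iron if both were free. The rigid plates force a common final length, so the stainless steel is put into compression and the cast iron into tension, with equal and opposite forces P (no external load).
Compatibility of the two members (thermal + elastic change equal): (α₁ − α₂)ΔT = P·[1/(A₁E₁) + 1/(A₂E₂)].
|α₁ − α₂|·ΔT = 5.6×10⁻⁶ × 174 = 0.0009744.
1/(A₁E₁) + 1/(A₂E₂) = 1/(1450×198×10³) + 1/(1875×114×10³) = 8.161×10⁻⁹ N⁻¹.
So P = 0.0009744 / 8.161×10⁻⁹ = 119.4 kN.
σ_{stainless steel} = P/A₁ = 119400/1450 = 82.34 MPa, compressive.

σ ≈ 82.3 MPa (compressive)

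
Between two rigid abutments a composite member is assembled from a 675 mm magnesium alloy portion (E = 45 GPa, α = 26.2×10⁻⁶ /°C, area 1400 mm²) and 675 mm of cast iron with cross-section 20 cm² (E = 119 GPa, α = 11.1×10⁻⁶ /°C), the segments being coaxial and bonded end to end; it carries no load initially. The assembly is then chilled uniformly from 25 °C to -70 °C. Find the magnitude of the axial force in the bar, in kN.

Free thermal contraction of the whole bar: Σ αᵢΔT Lᵢ = 26.2×10⁻⁶×95×675 + 11.1×10⁻⁶×95×675 = 2.392 mm.
Since the ends are fixed, an axial force P builds up, equal in every segment, with P · Σ Lᵢ/(AᵢEᵢ) = δ_free.
Σ Lᵢ/(AᵢEᵢ) = 675/(1400×45×10³) + 675/(2000×119×10³) = 1.355×10⁻⁵ mm/N.
Hence P = δ_free / Σ(L/AE) = 2.392/1.355×10⁻⁵ = 176.5 kN (tensile).

P ≈ 177 kN (tensile)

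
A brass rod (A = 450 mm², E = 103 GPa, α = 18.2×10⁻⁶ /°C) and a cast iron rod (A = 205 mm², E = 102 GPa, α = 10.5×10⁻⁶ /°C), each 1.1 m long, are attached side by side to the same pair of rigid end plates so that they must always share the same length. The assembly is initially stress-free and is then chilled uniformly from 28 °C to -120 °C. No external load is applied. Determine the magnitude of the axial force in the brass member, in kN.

P ≈ 16.4 kN (tensile in the brass)

Both members must finish at the same length. With the larger α, the brass tends to over-contract; the plates restrain it, putting the brass in tension and the cast iron in compression. With no external load the two internal forces are equal and opposite, magnitude P.
Equating the net (thermal + elastic) strains gives |α₁ − α₂|·ΔT = P·[1/(A₁E₁) + 1/(A₂E₂)].
|α₁ − α₂|·ΔT = 7.7×10⁻⁶ × 148 = 0.00114.
1/(A₁E₁) + 1/(A₂E₂) = 1/(450×103×10³) + 1/(205×102×10³) = 6.94×10⁻⁸ N⁻¹.
So P = 0.00114 / 6.94×10⁻⁸ = 16.42 kN.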